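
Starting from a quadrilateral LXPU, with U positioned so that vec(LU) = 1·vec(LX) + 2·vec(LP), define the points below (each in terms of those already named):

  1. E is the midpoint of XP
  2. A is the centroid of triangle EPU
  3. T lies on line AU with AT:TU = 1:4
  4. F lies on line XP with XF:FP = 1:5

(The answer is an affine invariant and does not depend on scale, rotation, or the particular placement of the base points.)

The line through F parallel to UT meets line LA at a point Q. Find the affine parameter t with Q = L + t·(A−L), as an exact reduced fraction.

Assign L = (0, 0), X = (1, 0), P = (0, 1), U = (1, 2) — the answer is frame-independent, so this choice is without loss of generality.
1. E is the midpoint of XP ⇒ E = (1/2, 1/2)
2. A is the centroid of triangle EPU ⇒ A = (1/2, 7/6)
3. T lies on line AU with AT:TU = 1:4 ⇒ T = (3/5, 4/3)
4. F lies on line XP with XF:FP = 1:5 ⇒ F = (5/6, 1/6)
through F parallel to UT: direction (-2/5, -2/3); meets LA at Q = (-11/6, -77/18)
Q = L + t·(A−L) with t = -11/3

t = -11/3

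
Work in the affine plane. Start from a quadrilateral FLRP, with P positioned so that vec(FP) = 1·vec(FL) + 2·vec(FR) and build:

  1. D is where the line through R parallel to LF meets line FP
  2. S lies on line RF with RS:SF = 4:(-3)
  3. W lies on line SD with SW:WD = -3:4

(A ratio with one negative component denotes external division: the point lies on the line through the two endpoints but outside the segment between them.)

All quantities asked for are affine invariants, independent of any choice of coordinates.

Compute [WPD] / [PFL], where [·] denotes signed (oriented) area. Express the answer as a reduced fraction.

Choose coordinates F = (0, 0), L = (1, 0), R = (0, 1), P = (1, 2).
1. D is where the line through R parallel to LF meets line FP ⇒ D = (1/2, 1)
2. S lies on line RF with RS:SF = 4:(-3) ⇒ S = (0, -3)
3. W lies on line SD with SW:WD = -3:4 ⇒ W = (-3/2, -15)
2·[WPD] = 6, 2·[PFL] = 2
[WPD]:[PFL] = 6:2 = 3

[WPD]:[PFL] = 3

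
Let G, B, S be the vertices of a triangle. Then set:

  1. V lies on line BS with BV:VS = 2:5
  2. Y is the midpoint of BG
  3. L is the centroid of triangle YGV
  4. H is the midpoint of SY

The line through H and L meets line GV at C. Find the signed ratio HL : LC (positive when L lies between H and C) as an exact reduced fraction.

Set G = (0, 0), B = (1, 0), S = (0, 1); any affine frame gives the same invariant.
1. V lies on line BS with BV:VS = 2:5 ⇒ V = (5/7, 2/7)
2. Y is the midpoint of BG ⇒ Y = (1/2, 0)
3. L is the centroid of triangle YGV ⇒ L = (17/42, 2/21)
4. H is the midpoint of SY ⇒ H = (1/4, 1/2)
line HL meets GV at C = (75/196, 15/98)
L = H + t·(C−H) with t = 7/6, so HL:LC = 7/6:-1/6

HL:LC = -7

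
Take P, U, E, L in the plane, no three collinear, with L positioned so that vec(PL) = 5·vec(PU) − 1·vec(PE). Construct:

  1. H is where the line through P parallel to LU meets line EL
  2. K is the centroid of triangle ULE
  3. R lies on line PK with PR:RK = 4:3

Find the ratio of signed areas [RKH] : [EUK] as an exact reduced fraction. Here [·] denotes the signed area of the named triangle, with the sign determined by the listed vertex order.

[RKH]:[EUK] = -10/7

Work in coordinates with P = (0, 0), U = (1, 0), E = (0, 1), L = (5, -1).
1. H is where the line through P parallel to LU meets line EL ⇒ H = (20/3, -5/3)
2. K is the centroid of triangle ULE ⇒ K = (2, 0)
3. R lies on line PK with PR:RK = 4:3 ⇒ R = (8/7, 0)
2·[RKH] = -10/7, 2·[EUK] = 1
[RKH]:[EUK] = -10/7:1 = -10/7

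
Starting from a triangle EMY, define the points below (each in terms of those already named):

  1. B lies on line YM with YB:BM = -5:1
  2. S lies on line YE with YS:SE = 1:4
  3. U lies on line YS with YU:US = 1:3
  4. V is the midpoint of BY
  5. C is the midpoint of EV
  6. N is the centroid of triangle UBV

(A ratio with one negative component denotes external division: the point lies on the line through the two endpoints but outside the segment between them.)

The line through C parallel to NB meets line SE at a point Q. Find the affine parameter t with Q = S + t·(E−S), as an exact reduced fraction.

Set E = (0, 0), M = (1, 0), Y = (0, 1); any affine frame gives the same invariant.
1. B lies on line YM with YB:BM = -5:1 ⇒ B = (5/4, -1/4)
2. S lies on line YE with YS:SE = 1:4 ⇒ S = (0, 4/5)
3. U lies on line YS with YU:US = 1:3 ⇒ U = (0, 19/20)
4. V is the midpoint of BY ⇒ V = (5/8, 3/8)
5. C is the midpoint of EV ⇒ C = (5/16, 3/16)
6. N is the centroid of triangle UBV ⇒ N = (5/8, 43/120)
through C parallel to NB: direction (5/8, -73/120); meets SE at Q = (0, 59/120)
Q = S + t·(E−S) with t = 37/96

t = 37/96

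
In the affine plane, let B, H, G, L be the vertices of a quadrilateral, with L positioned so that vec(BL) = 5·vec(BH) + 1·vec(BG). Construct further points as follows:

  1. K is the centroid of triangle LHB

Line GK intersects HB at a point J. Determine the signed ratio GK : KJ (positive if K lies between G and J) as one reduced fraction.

Work in coordinates with B = (0, 0), H = (1, 0), G = (0, 1), L = (5, 1).
1. K is the centroid of triangle LHB ⇒ K = (2, 1/3)
line GK meets HB at J = (3, 0)
K = G + t·(J−G) with t = 2/3, so GK:KJ = 2/3:1/3

GK:KJ = 2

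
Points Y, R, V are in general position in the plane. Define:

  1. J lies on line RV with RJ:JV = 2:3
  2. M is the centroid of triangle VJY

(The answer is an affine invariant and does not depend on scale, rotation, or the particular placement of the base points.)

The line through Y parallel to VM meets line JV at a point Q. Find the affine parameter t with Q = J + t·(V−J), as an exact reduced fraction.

t = 2

Set Y = (0, 0), R = (1, 0), V = (0, 1); any affine frame gives the same invariant.
1. J lies on line RV with RJ:JV = 2:3 ⇒ J = (3/5, 2/5)
2. M is the centroid of triangle VJY ⇒ M = (1/5, 7/15)
through Y parallel to VM: direction (1/5, -8/15); meets JV at Q = (-3/5, 8/5)
Q = J + t·(V−J) with t = 2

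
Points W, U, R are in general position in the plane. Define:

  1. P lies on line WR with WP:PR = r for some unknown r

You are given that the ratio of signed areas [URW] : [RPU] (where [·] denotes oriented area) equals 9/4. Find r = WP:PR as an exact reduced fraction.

Choose coordinates W = (0, 0), U = (1, 0), R = (0, 1).
1. With WP:PR = r, write λ = r/(r+1) so P = W + λ·(R−W); P is affine-linear in λ
Every point depending on P is an affine combination of P and λ-independent points, so each such coordinate is linear in λ; the λ² term in each signed area is a multiple of (R−W)×(R−W) = 0, so 2·[URW] and 2·[RPU] are each linear in λ. Evaluating at λ=0 and λ=1:
  2·[URW] = 1,   2·[RPU] = −λ + 1
So [URW]:[RPU] = (1) / (−λ + 1). Setting this equal to 9/4:
  1 = 9/4·(−λ + 1)  ⇒  λ = 5/9
Then r = λ/(1−λ) = (5/9)/(4/9) = 5/4. Check: with r = 5/4, P = (0, 5/9) and [URW]:[RPU] = 9/4 as required.

r = 5/4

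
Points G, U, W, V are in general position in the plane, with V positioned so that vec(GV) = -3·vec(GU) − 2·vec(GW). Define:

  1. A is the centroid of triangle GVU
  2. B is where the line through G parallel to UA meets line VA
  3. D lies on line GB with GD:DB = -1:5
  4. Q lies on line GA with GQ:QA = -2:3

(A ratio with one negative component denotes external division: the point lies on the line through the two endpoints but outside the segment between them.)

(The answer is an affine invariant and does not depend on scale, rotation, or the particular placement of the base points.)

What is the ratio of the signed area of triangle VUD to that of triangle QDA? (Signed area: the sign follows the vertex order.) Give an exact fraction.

Set G = (0, 0), U = (1, 0), W = (0, 1), V = (-3, -2); any affine frame gives the same invariant.
1. A is the centroid of triangle GVU ⇒ A = (-2/3, -2/3)
2. B is where the line through G parallel to UA meets line VA ⇒ B = (5/3, 2/3)
3. D lies on line GB with GD:DB = -1:5 ⇒ D = (-5/12, -1/6)
4. Q lies on line GA with GQ:QA = -2:3 ⇒ Q = (4/3, 4/3)
2·[VUD] = 13/6, 2·[QDA] = 1/2
[VUD]:[QDA] = 13/6:1/2 = 13/3

[VUD]:[QDA] = 13/3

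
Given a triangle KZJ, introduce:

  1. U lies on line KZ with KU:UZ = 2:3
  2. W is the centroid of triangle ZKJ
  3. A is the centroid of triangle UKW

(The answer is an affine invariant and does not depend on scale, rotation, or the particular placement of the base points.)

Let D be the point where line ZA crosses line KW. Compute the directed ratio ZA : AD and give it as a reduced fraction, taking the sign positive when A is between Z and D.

Choose coordinates K = (0, 0), Z = (1, 0), J = (0, 1).
1. U lies on line KZ with KU:UZ = 2:3 ⇒ U = (2/5, 0)
2. W is the centroid of triangle ZKJ ⇒ W = (1/3, 1/3)
3. A is the centroid of triangle UKW ⇒ A = (11/45, 1/9)
line ZA meets KW at D = (5/39, 5/39)
A = Z + t·(D−Z) with t = 13/15, so ZA:AD = 13/15:2/15

ZA:AD = 13/2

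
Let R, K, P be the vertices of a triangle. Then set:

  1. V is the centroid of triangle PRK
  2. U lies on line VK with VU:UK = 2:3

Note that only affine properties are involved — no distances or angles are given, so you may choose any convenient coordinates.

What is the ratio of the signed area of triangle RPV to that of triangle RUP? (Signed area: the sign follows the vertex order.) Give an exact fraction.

Work in coordinates with R = (0, 0), K = (1, 0), P = (0, 1).
1. V is the centroid of triangle PRK ⇒ V = (1/3, 1/3)
2. U lies on line VK with VU:UK = 2:3 ⇒ U = (3/5, 1/5)
2·[RPV] = -1/3, 2·[RUP] = 3/5
[RPV]:[RUP] = -1/3:3/5 = -5/9

[RPV]:[RUP] = -5/9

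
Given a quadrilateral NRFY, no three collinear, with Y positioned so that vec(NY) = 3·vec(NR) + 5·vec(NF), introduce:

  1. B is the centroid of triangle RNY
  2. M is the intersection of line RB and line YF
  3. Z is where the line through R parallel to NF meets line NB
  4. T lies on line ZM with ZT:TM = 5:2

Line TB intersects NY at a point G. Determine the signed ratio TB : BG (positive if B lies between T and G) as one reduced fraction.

TB:BG = -211/154

Assign N = (0, 0), R = (1, 0), F = (0, 1), Y = (3, 5) — the answer is frame-independent, so this choice is without loss of generality.
1. B is the centroid of triangle RNY ⇒ B = (4/3, 5/3)
2. M is the intersection of line RB and line YF ⇒ M = (18/11, 35/11)
3. Z is where the line through R parallel to NF meets line NB ⇒ Z = (1, 5/4)
4. T lies on line ZM with ZT:TM = 5:2 ⇒ T = (16/11, 405/154)
line TB meets NY at G = (300/211, 500/211)
B = T + t·(G−T) with t = 211/57, so TB:BG = 211/57:-154/57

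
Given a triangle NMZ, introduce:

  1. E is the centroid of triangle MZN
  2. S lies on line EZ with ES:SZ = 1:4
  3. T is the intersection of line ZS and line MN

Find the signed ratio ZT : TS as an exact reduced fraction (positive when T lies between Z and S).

Set N = (0, 0), M = (1, 0), Z = (0, 1); any affine frame gives the same invariant.
1. E is the centroid of triangle MZN ⇒ E = (1/3, 1/3)
2. S lies on line EZ with ES:SZ = 1:4 ⇒ S = (4/15, 7/15)
3. T is the intersection of line ZS and line MN ⇒ T = (1/2, 0)
T = Z + t·(S−Z) with t = 15/8, so ZT:TS = t:(1−t) = 15/8:-7/8

ZT:TS = -15/7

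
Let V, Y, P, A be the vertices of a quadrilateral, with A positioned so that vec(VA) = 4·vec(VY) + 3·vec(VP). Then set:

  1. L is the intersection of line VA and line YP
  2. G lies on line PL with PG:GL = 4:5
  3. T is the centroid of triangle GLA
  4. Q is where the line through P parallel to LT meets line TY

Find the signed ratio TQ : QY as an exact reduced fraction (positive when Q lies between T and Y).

TQ:QY = -4/7

Choose coordinates V = (0, 0), Y = (1, 0), P = (0, 1), A = (4, 3).
1. L is the intersection of line VA and line YP ⇒ L = (4/7, 3/7)
2. G lies on line PL with PG:GL = 4:5 ⇒ G = (16/63, 47/63)
3. T is the centroid of triangle GLA ⇒ T = (304/189, 263/189)
4. Q is where the line through P parallel to LT meets line TY ⇒ Q = (196/81, 263/81)
Q = T + t·(Y−T) with t = -4/3, so TQ:QY = t:(1−t) = -4/3:7/3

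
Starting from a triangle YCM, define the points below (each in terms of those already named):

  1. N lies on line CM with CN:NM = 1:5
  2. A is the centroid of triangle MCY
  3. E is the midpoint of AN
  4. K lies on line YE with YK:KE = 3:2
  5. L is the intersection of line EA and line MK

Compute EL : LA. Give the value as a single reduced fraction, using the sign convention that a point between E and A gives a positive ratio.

EL:LA = -14/3

Work in coordinates with Y = (0, 0), C = (1, 0), M = (0, 1).
1. N lies on line CM with CN:NM = 1:5 ⇒ N = (5/6, 1/6)
2. A is the centroid of triangle MCY ⇒ A = (1/3, 1/3)
3. E is the midpoint of AN ⇒ E = (7/12, 1/4)
4. K lies on line YE with YK:KE = 3:2 ⇒ K = (7/20, 3/20)
5. L is the intersection of line EA and line MK ⇒ L = (35/132, 47/132)
L = E + t·(A−E) with t = 14/11, so EL:LA = t:(1−t) = 14/11:-3/11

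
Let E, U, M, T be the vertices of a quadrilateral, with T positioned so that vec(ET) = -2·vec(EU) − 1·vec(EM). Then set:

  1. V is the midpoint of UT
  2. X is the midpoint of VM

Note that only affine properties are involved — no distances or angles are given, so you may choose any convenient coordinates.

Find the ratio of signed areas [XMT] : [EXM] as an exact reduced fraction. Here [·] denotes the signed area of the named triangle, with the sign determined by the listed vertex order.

Choose coordinates E = (0, 0), U = (1, 0), M = (0, 1), T = (-2, -1).
1. V is the midpoint of UT ⇒ V = (-1/2, -1/2)
2. X is the midpoint of VM ⇒ X = (-1/4, 1/4)
2·[XMT] = 1, 2·[EXM] = -1/4
[XMT]:[EXM] = 1:-1/4 = -4

[XMT]:[EXM] = -4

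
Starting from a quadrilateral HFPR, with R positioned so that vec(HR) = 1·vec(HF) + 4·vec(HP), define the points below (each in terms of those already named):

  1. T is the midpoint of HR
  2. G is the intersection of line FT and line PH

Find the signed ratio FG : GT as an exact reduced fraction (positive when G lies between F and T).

FG:GT = -2

Work in coordinates with H = (0, 0), F = (1, 0), P = (0, 1), R = (1, 4).
1. T is the midpoint of HR ⇒ T = (1/2, 2)
2. G is the intersection of line FT and line PH ⇒ G = (0, 4)
G = F + t·(T−F) with t = 2, so FG:GT = t:(1−t) = 2:-1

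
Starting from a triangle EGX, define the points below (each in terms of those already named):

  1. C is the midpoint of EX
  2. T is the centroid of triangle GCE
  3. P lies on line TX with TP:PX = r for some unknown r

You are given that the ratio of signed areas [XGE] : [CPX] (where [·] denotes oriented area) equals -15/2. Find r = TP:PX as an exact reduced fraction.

Choose coordinates E = (0, 0), G = (1, 0), X = (0, 1).
1. C is the midpoint of EX ⇒ C = (0, 1/2)
2. T is the centroid of triangle GCE ⇒ T = (1/3, 1/6)
3. With TP:PX = r, write λ = r/(r+1) so P = T + λ·(X−T); P is affine-linear in λ
Every point depending on P is an affine combination of P and λ-independent points, so each such coordinate is linear in λ; the λ² term in each signed area is a multiple of (X−T)×(X−T) = 0, so 2·[XGE] and 2·[CPX] are each linear in λ. Evaluating at λ=0 and λ=1:
  2·[XGE] = -1,   2·[CPX] = -1/6·λ + 1/6
So [XGE]:[CPX] = (-1) / (-1/6·λ + 1/6). Setting this equal to -15/2:
  -1 = -15/2·(-1/6·λ + 1/6)  ⇒  λ = 1/5
Then r = λ/(1−λ) = (1/5)/(4/5) = 1/4. Check: with r = 1/4, P = (4/15, 1/3) and [XGE]:[CPX] = -15/2 as required.

r = 1/4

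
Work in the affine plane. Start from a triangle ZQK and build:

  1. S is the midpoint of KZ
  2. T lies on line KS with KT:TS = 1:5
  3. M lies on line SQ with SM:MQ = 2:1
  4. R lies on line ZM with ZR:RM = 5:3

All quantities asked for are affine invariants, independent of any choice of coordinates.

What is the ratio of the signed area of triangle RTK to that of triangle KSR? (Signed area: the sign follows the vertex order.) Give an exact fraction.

[RTK]:[KSR] = -1/6

Choose coordinates Z = (0, 0), Q = (1, 0), K = (0, 1).
1. S is the midpoint of KZ ⇒ S = (0, 1/2)
2. T lies on line KS with KT:TS = 1:5 ⇒ T = (0, 11/12)
3. M lies on line SQ with SM:MQ = 2:1 ⇒ M = (2/3, 1/6)
4. R lies on line ZM with ZR:RM = 5:3 ⇒ R = (5/12, 5/48)
2·[RTK] = -5/144, 2·[KSR] = 5/24
[RTK]:[KSR] = -5/144:5/24 = -1/6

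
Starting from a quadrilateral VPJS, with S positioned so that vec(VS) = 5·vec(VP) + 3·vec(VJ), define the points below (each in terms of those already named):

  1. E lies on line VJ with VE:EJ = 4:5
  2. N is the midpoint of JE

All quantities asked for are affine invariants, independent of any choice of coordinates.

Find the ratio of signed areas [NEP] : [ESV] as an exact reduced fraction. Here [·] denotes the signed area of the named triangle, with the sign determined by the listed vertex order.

[NEP]:[ESV] = -1/8

Set V = (0, 0), P = (1, 0), J = (0, 1), S = (5, 3); any affine frame gives the same invariant.
1. E lies on line VJ with VE:EJ = 4:5 ⇒ E = (0, 4/9)
2. N is the midpoint of JE ⇒ N = (0, 13/18)
2·[NEP] = 5/18, 2·[ESV] = -20/9
[NEP]:[ESV] = 5/18:-20/9 = -1/8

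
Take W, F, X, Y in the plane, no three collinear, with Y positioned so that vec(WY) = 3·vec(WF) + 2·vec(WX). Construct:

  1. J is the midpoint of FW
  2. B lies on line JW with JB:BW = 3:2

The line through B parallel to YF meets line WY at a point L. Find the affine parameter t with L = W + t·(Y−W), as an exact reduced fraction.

t = 1/5

Assign W = (0, 0), F = (1, 0), X = (0, 1), Y = (3, 2) — the answer is frame-independent, so this choice is without loss of generality.
1. J is the midpoint of FW ⇒ J = (1/2, 0)
2. B lies on line JW with JB:BW = 3:2 ⇒ B = (1/5, 0)
through B parallel to YF: direction (-2, -2); meets WY at L = (3/5, 2/5)
L = W + t·(Y−W) with t = 1/5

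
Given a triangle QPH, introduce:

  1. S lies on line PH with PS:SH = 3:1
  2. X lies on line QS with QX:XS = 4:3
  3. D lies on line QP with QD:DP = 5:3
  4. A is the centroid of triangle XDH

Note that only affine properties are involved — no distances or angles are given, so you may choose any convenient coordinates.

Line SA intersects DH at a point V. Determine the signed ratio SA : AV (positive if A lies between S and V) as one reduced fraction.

Set Q = (0, 0), P = (1, 0), H = (0, 1); any affine frame gives the same invariant.
1. S lies on line PH with PS:SH = 3:1 ⇒ S = (1/4, 3/4)
2. X lies on line QS with QX:XS = 4:3 ⇒ X = (1/7, 3/7)
3. D lies on line QP with QD:DP = 5:3 ⇒ D = (5/8, 0)
4. A is the centroid of triangle XDH ⇒ A = (43/168, 10/21)
line SA meets DH at V = (75/296, 22/37)
A = S + t·(V−S) with t = 37/21, so SA:AV = 37/21:-16/21

SA:AV = -37/16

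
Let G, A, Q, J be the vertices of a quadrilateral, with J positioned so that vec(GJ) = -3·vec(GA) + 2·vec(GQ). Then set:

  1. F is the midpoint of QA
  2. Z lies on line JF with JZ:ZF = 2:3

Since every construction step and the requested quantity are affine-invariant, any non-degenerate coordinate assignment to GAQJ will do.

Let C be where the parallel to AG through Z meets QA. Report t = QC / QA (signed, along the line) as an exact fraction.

Choose coordinates G = (0, 0), A = (1, 0), Q = (0, 1), J = (-3, 2).
1. F is the midpoint of QA ⇒ F = (1/2, 1/2)
2. Z lies on line JF with JZ:ZF = 2:3 ⇒ Z = (-8/5, 7/5)
through Z parallel to AG: direction (-1, 0); meets QA at C = (-2/5, 7/5)
C = Q + t·(A−Q) with t = -2/5

t = -2/5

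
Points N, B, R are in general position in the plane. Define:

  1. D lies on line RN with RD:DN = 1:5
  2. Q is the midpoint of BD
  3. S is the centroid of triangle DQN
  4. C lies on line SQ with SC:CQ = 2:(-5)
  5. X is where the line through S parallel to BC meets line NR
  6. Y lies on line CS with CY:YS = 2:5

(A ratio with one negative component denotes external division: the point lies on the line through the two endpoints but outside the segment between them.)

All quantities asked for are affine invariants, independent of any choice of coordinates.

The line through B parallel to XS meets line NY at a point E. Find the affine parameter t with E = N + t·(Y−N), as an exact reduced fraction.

Work in coordinates with N = (0, 0), B = (1, 0), R = (0, 1).
1. D lies on line RN with RD:DN = 1:5 ⇒ D = (0, 5/6)
2. Q is the midpoint of BD ⇒ Q = (1/2, 5/12)
3. S is the centroid of triangle DQN ⇒ S = (1/6, 5/12)
4. C lies on line SQ with SC:CQ = 2:(-5) ⇒ C = (-1/18, 5/12)
5. X is where the line through S parallel to BC meets line NR ⇒ X = (0, 55/114)
6. Y lies on line CS with CY:YS = 2:5 ⇒ Y = (1/126, 5/12)
through B parallel to XS: direction (1/6, -5/76); meets NY at E = (1/134, 105/268)
E = N + t·(Y−N) with t = 63/67

t = 63/67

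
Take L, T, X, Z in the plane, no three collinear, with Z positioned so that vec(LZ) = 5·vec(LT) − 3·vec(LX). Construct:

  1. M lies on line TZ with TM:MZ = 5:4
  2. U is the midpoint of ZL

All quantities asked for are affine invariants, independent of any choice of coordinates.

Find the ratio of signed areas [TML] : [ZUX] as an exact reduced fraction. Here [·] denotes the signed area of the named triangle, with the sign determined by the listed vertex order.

[TML]:[ZUX] = 2/3

Assign L = (0, 0), T = (1, 0), X = (0, 1), Z = (5, -3) — the answer is frame-independent, so this choice is without loss of generality.
1. M lies on line TZ with TM:MZ = 5:4 ⇒ M = (29/9, -5/3)
2. U is the midpoint of ZL ⇒ U = (5/2, -3/2)
2·[TML] = -5/3, 2·[ZUX] = -5/2
[TML]:[ZUX] = -5/3:-5/2 = 2/3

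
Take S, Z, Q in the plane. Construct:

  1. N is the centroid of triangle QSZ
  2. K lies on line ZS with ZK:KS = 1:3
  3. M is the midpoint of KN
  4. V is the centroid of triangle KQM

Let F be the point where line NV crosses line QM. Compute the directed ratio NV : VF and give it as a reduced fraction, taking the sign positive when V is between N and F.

Work in coordinates with S = (0, 0), Z = (1, 0), Q = (0, 1).
1. N is the centroid of triangle QSZ ⇒ N = (1/3, 1/3)
2. K lies on line ZS with ZK:KS = 1:3 ⇒ K = (3/4, 0)
3. M is the midpoint of KN ⇒ M = (13/24, 1/6)
4. V is the centroid of triangle KQM ⇒ V = (31/72, 7/18)
line NV meets QM at F = (13/32, 3/8)
V = N + t·(F−N) with t = 4/3, so NV:VF = 4/3:-1/3

NV:VF = -4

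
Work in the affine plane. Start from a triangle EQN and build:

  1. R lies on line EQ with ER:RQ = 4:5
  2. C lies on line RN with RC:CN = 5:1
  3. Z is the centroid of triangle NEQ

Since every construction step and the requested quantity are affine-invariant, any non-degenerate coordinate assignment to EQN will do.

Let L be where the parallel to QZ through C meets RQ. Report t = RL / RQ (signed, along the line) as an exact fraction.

Work in coordinates with E = (0, 0), Q = (1, 0), N = (0, 1).
1. R lies on line EQ with ER:RQ = 4:5 ⇒ R = (4/9, 0)
2. C lies on line RN with RC:CN = 5:1 ⇒ C = (2/27, 5/6)
3. Z is the centroid of triangle NEQ ⇒ Z = (1/3, 1/3)
through C parallel to QZ: direction (-2/3, 1/3); meets RQ at L = (47/27, 0)
L = R + t·(Q−R) with t = 7/3

t = 7/3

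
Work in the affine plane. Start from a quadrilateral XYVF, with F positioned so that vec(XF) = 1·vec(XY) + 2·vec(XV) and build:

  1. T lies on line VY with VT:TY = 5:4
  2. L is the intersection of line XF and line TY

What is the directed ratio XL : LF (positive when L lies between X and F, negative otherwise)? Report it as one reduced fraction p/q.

XL:LF = 1/2

Assign X = (0, 0), Y = (1, 0), V = (0, 1), F = (1, 2) — the answer is frame-independent, so this choice is without loss of generality.
1. T lies on line VY with VT:TY = 5:4 ⇒ T = (5/9, 4/9)
2. L is the intersection of line XF and line TY ⇒ L = (1/3, 2/3)
L = X + t·(F−X) with t = 1/3, so XL:LF = t:(1−t) = 1/3:2/3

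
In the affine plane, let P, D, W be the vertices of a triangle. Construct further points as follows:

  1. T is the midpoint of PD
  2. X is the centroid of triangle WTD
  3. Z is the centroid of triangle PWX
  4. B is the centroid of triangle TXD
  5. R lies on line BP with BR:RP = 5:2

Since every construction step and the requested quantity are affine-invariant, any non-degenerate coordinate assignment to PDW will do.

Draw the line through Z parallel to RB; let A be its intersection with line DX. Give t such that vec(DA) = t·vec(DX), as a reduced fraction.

Work in coordinates with P = (0, 0), D = (1, 0), W = (0, 1).
1. T is the midpoint of PD ⇒ T = (1/2, 0)
2. X is the centroid of triangle WTD ⇒ X = (1/2, 1/3)
3. Z is the centroid of triangle PWX ⇒ Z = (1/6, 4/9)
4. B is the centroid of triangle TXD ⇒ B = (2/3, 1/9)
5. R lies on line BP with BR:RP = 5:2 ⇒ R = (4/21, 2/63)
through Z parallel to RB: direction (10/21, 5/63); meets DX at A = (3/10, 7/15)
A = D + t·(X−D) with t = 7/5

t = 7/5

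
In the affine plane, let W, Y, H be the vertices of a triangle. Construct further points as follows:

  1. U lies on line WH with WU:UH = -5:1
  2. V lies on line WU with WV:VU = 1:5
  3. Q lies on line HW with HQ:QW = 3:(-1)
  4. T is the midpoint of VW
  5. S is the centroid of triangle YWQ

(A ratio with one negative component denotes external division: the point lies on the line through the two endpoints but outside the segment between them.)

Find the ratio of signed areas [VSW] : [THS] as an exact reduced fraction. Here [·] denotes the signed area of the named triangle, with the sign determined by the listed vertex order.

Work in coordinates with W = (0, 0), Y = (1, 0), H = (0, 1).
1. U lies on line WH with WU:UH = -5:1 ⇒ U = (0, 5/4)
2. V lies on line WU with WV:VU = 1:5 ⇒ V = (0, 5/24)
3. Q lies on line HW with HQ:QW = 3:(-1) ⇒ Q = (0, -1/2)
4. T is the midpoint of VW ⇒ T = (0, 5/48)
5. S is the centroid of triangle YWQ ⇒ S = (1/3, -1/6)
2·[VSW] = -5/72, 2·[THS] = -43/144
[VSW]:[THS] = -5/72:-43/144 = 10/43

[VSW]:[THS] = 10/43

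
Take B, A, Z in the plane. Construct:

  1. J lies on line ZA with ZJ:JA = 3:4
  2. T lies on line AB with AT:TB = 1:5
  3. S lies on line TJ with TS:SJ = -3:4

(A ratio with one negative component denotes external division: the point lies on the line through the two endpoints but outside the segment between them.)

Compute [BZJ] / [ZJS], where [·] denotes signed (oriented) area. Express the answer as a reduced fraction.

Work in coordinates with B = (0, 0), A = (1, 0), Z = (0, 1).
1. J lies on line ZA with ZJ:JA = 3:4 ⇒ J = (3/7, 4/7)
2. T lies on line AB with AT:TB = 1:5 ⇒ T = (5/6, 0)
3. S lies on line TJ with TS:SJ = -3:4 ⇒ S = (43/21, -12/7)
2·[BZJ] = -3/7, 2·[ZJS] = -2/7
[BZJ]:[ZJS] = -3/7:-2/7 = 3/2

[BZJ]:[ZJS] = 3/2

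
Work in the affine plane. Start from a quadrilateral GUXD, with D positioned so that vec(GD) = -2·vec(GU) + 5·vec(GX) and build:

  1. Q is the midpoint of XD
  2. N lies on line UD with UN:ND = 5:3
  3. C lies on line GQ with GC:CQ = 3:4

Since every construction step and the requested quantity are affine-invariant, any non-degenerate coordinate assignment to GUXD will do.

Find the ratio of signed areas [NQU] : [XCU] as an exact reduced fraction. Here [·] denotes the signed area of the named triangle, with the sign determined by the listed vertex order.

Assign G = (0, 0), U = (1, 0), X = (0, 1), D = (-2, 5) — the answer is frame-independent, so this choice is without loss of generality.
1. Q is the midpoint of XD ⇒ Q = (-1, 3)
2. N lies on line UD with UN:ND = 5:3 ⇒ N = (-7/8, 25/8)
3. C lies on line GQ with GC:CQ = 3:4 ⇒ C = (-3/7, 9/7)
2·[NQU] = 5/8, 2·[XCU] = 1/7
[NQU]:[XCU] = 5/8:1/7 = 35/8

[NQU]:[XCU] = 35/8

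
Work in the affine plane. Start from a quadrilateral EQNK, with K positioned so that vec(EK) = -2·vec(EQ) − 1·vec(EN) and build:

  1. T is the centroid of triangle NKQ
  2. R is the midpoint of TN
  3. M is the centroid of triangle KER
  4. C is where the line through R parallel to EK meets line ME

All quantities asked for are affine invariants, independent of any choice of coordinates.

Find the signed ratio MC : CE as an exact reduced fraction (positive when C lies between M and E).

Set E = (0, 0), Q = (1, 0), N = (0, 1), K = (-2, -1); any affine frame gives the same invariant.
1. T is the centroid of triangle NKQ ⇒ T = (-1/3, 0)
2. R is the midpoint of TN ⇒ R = (-1/6, 1/2)
3. M is the centroid of triangle KER ⇒ M = (-13/18, -1/6)
4. C is where the line through R parallel to EK meets line ME ⇒ C = (-13/6, -1/2)
C = M + t·(E−M) with t = -2, so MC:CE = t:(1−t) = -2:3

MC:CE = -2/3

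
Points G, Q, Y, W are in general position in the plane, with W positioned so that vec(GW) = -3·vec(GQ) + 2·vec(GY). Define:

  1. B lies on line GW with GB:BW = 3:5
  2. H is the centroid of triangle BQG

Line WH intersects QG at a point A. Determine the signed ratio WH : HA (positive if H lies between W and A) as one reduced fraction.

WH:HA = 7

Work in coordinates with G = (0, 0), Q = (1, 0), Y = (0, 1), W = (-3, 2).
1. B lies on line GW with GB:BW = 3:5 ⇒ B = (-9/8, 3/4)
2. H is the centroid of triangle BQG ⇒ H = (-1/24, 1/4)
line WH meets QG at A = (8/21, 0)
H = W + t·(A−W) with t = 7/8, so WH:HA = 7/8:1/8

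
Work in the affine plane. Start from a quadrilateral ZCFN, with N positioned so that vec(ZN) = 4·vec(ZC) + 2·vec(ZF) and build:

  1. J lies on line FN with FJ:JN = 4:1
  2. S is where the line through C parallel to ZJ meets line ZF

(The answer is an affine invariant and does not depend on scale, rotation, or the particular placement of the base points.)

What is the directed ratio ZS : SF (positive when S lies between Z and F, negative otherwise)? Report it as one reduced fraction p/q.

Set Z = (0, 0), C = (1, 0), F = (0, 1), N = (4, 2); any affine frame gives the same invariant.
1. J lies on line FN with FJ:JN = 4:1 ⇒ J = (16/5, 9/5)
2. S is where the line through C parallel to ZJ meets line ZF ⇒ S = (0, -9/16)
S = Z + t·(F−Z) with t = -9/16, so ZS:SF = t:(1−t) = -9/16:25/16

ZS:SF = -9/25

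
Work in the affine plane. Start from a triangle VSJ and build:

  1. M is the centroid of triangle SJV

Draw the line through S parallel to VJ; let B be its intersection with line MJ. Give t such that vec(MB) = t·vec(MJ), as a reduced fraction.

Set V = (0, 0), S = (1, 0), J = (0, 1); any affine frame gives the same invariant.
1. M is the centroid of triangle SJV ⇒ M = (1/3, 1/3)
through S parallel to VJ: direction (0, 1); meets MJ at B = (1, -1)
B = M + t·(J−M) with t = -2

t = -2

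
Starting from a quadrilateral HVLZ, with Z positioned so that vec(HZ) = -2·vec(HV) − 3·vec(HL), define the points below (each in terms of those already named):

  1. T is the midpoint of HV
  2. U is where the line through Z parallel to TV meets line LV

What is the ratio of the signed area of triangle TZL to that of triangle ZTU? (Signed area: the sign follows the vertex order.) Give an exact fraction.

Assign H = (0, 0), V = (1, 0), L = (0, 1), Z = (-2, -3) — the answer is frame-independent, so this choice is without loss of generality.
1. T is the midpoint of HV ⇒ T = (1/2, 0)
2. U is where the line through Z parallel to TV meets line LV ⇒ U = (4, -3)
2·[TZL] = -4, 2·[ZTU] = -18
[TZL]:[ZTU] = -4:-18 = 2/9

[TZL]:[ZTU] = 2/9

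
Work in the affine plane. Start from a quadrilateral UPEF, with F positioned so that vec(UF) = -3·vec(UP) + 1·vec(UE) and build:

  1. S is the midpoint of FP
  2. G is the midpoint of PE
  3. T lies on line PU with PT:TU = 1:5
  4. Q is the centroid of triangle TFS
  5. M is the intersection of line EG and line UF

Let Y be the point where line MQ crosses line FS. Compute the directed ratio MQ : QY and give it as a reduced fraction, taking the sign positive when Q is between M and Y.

MQ:QY = 26

Assign U = (0, 0), P = (1, 0), E = (0, 1), F = (-3, 1) — the answer is frame-independent, so this choice is without loss of generality.
1. S is the midpoint of FP ⇒ S = (-1, 1/2)
2. G is the midpoint of PE ⇒ G = (1/2, 1/2)
3. T lies on line PU with PT:TU = 1:5 ⇒ T = (5/6, 0)
4. Q is the centroid of triangle TFS ⇒ Q = (-19/18, 1/2)
5. M is the intersection of line EG and line UF ⇒ M = (3/2, -1/2)
line MQ meets FS at Y = (-15/13, 7/13)
Q = M + t·(Y−M) with t = 26/27, so MQ:QY = 26/27:1/27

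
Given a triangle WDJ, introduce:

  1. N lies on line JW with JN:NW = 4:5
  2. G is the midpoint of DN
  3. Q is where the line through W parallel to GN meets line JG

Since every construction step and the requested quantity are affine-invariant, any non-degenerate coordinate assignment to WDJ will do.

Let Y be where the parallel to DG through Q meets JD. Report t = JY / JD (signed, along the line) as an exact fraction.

Choose coordinates W = (0, 0), D = (1, 0), J = (0, 1).
1. N lies on line JW with JN:NW = 4:5 ⇒ N = (0, 5/9)
2. G is the midpoint of DN ⇒ G = (1/2, 5/18)
3. Q is where the line through W parallel to GN meets line JG ⇒ Q = (9/8, -5/8)
through Q parallel to DG: direction (-1/2, 5/18); meets JD at Y = (9/4, -5/4)
Y = J + t·(D−J) with t = 9/4

t = 9/4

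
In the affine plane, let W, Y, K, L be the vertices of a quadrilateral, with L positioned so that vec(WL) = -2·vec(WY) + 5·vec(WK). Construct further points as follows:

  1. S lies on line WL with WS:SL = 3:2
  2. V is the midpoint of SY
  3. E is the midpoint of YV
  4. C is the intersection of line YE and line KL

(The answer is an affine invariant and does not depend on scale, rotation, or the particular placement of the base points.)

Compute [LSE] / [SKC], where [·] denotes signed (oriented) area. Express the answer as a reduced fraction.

[LSE]:[SKC] = 105/16

Set W = (0, 0), Y = (1, 0), K = (0, 1), L = (-2, 5); any affine frame gives the same invariant.
1. S lies on line WL with WS:SL = 3:2 ⇒ S = (-6/5, 3)
2. V is the midpoint of SY ⇒ V = (-1/10, 3/2)
3. E is the midpoint of YV ⇒ E = (9/20, 3/4)
4. C is the intersection of line YE and line KL ⇒ C = (-4/7, 15/7)
2·[LSE] = 3/2, 2·[SKC] = 8/35
[LSE]:[SKC] = 3/2:8/35 = 105/16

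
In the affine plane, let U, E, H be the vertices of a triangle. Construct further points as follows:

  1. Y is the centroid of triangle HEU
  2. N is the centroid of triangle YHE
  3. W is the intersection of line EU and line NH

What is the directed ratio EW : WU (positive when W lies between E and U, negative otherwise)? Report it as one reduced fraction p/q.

EW:WU = 1/4

Assign U = (0, 0), E = (1, 0), H = (0, 1) — the answer is frame-independent, so this choice is without loss of generality.
1. Y is the centroid of triangle HEU ⇒ Y = (1/3, 1/3)
2. N is the centroid of triangle YHE ⇒ N = (4/9, 4/9)
3. W is the intersection of line EU and line NH ⇒ W = (4/5, 0)
W = E + t·(U−E) with t = 1/5, so EW:WU = t:(1−t) = 1/5:4/5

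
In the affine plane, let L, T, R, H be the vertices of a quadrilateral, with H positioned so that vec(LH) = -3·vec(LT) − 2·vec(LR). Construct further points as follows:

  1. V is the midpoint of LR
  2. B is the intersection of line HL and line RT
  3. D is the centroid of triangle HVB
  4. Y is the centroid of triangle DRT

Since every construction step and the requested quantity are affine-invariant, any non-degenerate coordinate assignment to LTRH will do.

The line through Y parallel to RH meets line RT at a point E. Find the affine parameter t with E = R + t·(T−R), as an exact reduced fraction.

Assign L = (0, 0), T = (1, 0), R = (0, 1), H = (-3, -2) — the answer is frame-independent, so this choice is without loss of generality.
1. V is the midpoint of LR ⇒ V = (0, 1/2)
2. B is the intersection of line HL and line RT ⇒ B = (3/5, 2/5)
3. D is the centroid of triangle HVB ⇒ D = (-4/5, -11/30)
4. Y is the centroid of triangle DRT ⇒ Y = (1/15, 19/90)
through Y parallel to RH: direction (-3, -3); meets RT at E = (77/180, 103/180)
E = R + t·(T−R) with t = 77/180

t = 77/180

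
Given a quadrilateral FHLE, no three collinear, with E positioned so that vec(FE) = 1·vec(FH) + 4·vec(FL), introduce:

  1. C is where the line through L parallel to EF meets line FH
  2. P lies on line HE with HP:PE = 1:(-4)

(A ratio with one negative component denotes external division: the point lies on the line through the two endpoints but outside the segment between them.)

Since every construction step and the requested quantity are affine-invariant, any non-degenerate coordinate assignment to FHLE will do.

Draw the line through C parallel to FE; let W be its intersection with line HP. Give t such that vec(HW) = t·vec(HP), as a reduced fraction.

t = -15/4

Work in coordinates with F = (0, 0), H = (1, 0), L = (0, 1), E = (1, 4).
1. C is where the line through L parallel to EF meets line FH ⇒ C = (-1/4, 0)
2. P lies on line HE with HP:PE = 1:(-4) ⇒ P = (1, -4/3)
through C parallel to FE: direction (1, 4); meets HP at W = (1, 5)
W = H + t·(P−H) with t = -15/4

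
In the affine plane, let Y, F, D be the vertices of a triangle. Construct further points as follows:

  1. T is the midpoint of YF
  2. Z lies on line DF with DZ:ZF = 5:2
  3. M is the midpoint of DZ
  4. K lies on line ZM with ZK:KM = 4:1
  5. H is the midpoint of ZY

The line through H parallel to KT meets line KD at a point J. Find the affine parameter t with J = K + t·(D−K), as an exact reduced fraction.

t = 1/3

Choose coordinates Y = (0, 0), F = (1, 0), D = (0, 1).
1. T is the midpoint of YF ⇒ T = (1/2, 0)
2. Z lies on line DF with DZ:ZF = 5:2 ⇒ Z = (5/7, 2/7)
3. M is the midpoint of DZ ⇒ M = (5/14, 9/14)
4. K lies on line ZM with ZK:KM = 4:1 ⇒ K = (3/7, 4/7)
5. H is the midpoint of ZY ⇒ H = (5/14, 1/7)
through H parallel to KT: direction (1/14, -4/7); meets KD at J = (2/7, 5/7)
J = K + t·(D−K) with t = 1/3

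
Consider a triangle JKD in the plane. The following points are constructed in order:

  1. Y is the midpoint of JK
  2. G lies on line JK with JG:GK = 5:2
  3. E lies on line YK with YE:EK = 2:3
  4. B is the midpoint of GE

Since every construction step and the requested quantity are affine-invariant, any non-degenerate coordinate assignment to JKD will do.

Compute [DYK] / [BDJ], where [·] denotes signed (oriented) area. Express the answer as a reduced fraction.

[DYK]:[BDJ] = 70/99

Set J = (0, 0), K = (1, 0), D = (0, 1); any affine frame gives the same invariant.
1. Y is the midpoint of JK ⇒ Y = (1/2, 0)
2. G lies on line JK with JG:GK = 5:2 ⇒ G = (5/7, 0)
3. E lies on line YK with YE:EK = 2:3 ⇒ E = (7/10, 0)
4. B is the midpoint of GE ⇒ B = (99/140, 0)
2·[DYK] = 1/2, 2·[BDJ] = 99/140
[DYK]:[BDJ] = 1/2:99/140 = 70/99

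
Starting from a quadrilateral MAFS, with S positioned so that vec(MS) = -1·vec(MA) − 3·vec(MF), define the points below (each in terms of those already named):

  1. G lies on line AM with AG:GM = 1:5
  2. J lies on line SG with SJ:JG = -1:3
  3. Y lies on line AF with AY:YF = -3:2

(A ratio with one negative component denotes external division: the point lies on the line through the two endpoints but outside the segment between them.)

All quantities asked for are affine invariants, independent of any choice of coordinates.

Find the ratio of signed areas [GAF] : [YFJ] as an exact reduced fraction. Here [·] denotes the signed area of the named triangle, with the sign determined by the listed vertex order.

[GAF]:[YFJ] = -1/89

Assign M = (0, 0), A = (1, 0), F = (0, 1), S = (-1, -3) — the answer is frame-independent, so this choice is without loss of generality.
1. G lies on line AM with AG:GM = 1:5 ⇒ G = (5/6, 0)
2. J lies on line SG with SJ:JG = -1:3 ⇒ J = (-23/12, -9/2)
3. Y lies on line AF with AY:YF = -3:2 ⇒ Y = (-2, 3)
2·[GAF] = 1/6, 2·[YFJ] = -89/6
[GAF]:[YFJ] = 1/6:-89/6 = -1/89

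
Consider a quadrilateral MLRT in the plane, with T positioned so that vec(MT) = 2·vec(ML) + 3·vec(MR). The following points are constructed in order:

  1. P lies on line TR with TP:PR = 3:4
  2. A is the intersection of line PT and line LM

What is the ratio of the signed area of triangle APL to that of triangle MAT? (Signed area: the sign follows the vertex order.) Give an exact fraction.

[APL]:[MAT] = 10/7

Choose coordinates M = (0, 0), L = (1, 0), R = (0, 1), T = (2, 3).
1. P lies on line TR with TP:PR = 3:4 ⇒ P = (8/7, 15/7)
2. A is the intersection of line PT and line LM ⇒ A = (-1, 0)
2·[APL] = -30/7, 2·[MAT] = -3
[APL]:[MAT] = -30/7:-3 = 10/7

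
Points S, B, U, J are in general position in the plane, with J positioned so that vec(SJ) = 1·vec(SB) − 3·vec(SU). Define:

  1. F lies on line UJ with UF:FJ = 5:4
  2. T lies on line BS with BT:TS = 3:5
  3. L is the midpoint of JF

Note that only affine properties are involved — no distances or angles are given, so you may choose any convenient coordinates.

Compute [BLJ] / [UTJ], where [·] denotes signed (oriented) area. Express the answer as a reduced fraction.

Assign S = (0, 0), B = (1, 0), U = (0, 1), J = (1, -3) — the answer is frame-independent, so this choice is without loss of generality.
1. F lies on line UJ with UF:FJ = 5:4 ⇒ F = (5/9, -11/9)
2. T lies on line BS with BT:TS = 3:5 ⇒ T = (5/8, 0)
3. L is the midpoint of JF ⇒ L = (7/9, -19/9)
2·[BLJ] = 2/3, 2·[UTJ] = -3/2
[BLJ]:[UTJ] = 2/3:-3/2 = -4/9

[BLJ]:[UTJ] = -4/9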